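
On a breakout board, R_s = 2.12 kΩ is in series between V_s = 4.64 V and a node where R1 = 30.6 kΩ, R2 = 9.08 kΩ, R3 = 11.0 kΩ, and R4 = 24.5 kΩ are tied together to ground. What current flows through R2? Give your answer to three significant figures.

Parallel bank: R_p = 1/(1/30.6 + 1/9.08 + 1/11.0 + 1/24.5) = 3.642 kΩ.
V_A by voltage divider: V_A = 4.64 × 3.642/(2.12 + 3.642) = 2.933 V.
Branch current I = V_A/R2 = 2.933/9.08 = 0.3230 mA.
(Check via current divider: I_total = 0.8052 mA; share G_k/ΣG = 0.4012 → same result.)

I ≈ 0.323 mA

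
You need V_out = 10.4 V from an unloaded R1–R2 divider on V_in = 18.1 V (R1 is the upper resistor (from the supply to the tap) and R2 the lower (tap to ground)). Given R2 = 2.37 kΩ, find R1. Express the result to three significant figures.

R1 ≈ 1.75 kΩ

Required fraction k = V_out/V_in = 0.5746.
So R1 = R2 · (V_in/V_out − 1) = 2.37 × (18.1/10.4 − 1) = 2.37 × 0.7404 = 1.755 kΩ.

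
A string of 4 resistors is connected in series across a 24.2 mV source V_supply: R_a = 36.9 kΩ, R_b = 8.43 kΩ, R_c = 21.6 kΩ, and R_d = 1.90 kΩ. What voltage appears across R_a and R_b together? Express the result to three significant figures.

V ≈ 15.9 mV

ΣR = 36.9 + 8.43 + 21.6 + 1.90 = 68.83 kΩ.
R_{R_a..R_b} = 36.9 + 8.43 = 45.33 kΩ.
By the voltage-divider rule, V = 24.2 × 45.33/68.83 = 15.94 mV.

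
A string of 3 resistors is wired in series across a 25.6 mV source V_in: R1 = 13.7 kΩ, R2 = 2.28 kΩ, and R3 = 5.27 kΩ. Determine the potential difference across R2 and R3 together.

Series total: ΣR = 13.7 + 2.28 + 5.27 = 21.25 kΩ.
R_{R2..R3} = 2.28 + 5.27 = 7.550 kΩ.
By the voltage-divider rule, V = 25.6 × 7.550/21.25 = 9.096 mV.

V ≈ 9.10 mV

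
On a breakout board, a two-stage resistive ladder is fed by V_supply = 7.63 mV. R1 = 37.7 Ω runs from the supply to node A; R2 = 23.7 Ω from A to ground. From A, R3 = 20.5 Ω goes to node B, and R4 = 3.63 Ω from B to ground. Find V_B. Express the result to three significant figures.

V_B ≈ 0.276 mV

The second stage (R3 + R4 = 24.13 Ω) loads node A in parallel with R2.
Effective lower resistance at A: R2 ‖ 24.13 = 11.96 Ω.
V_A = 7.63 × 11.96/(37.7 + 11.96) = 1.837 mV.
V_B = V_A × 0.1504 = 0.2764 mV.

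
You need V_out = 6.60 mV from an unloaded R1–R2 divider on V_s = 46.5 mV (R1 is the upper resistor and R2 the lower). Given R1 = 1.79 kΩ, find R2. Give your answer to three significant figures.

The divider ratio is R2/(R1+R2) = 6.60/46.5 = 0.1419.
Rearranging, R2 = R1·k/(1−k) = 1.79 × 0.1654 = 0.2961 kΩ.

R2 ≈ 0.296 kΩ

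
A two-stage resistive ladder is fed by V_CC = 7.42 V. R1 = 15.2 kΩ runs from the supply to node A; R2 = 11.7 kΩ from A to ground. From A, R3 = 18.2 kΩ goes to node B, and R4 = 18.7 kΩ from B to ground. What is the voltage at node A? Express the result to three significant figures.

Node A sees R2 in parallel with the series input of stage 2, R3 + R4 = 36.90 kΩ.
R2 ‖ (R3+R4) = 8.883 kΩ.
First divider: V_A = V_CC · 8.883/(15.2 + 8.883) = 2.737 V.

V_A ≈ 2.74 V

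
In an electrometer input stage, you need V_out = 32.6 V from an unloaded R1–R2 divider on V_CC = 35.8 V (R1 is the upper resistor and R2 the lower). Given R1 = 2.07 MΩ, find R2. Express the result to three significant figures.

V_out/V_CC = R2/(R1+R2) = 0.9106.
So R2 = R1 · V_out/(V_CC − V_out) = 2.07 × 32.6/(35.8 − 32.6) = 2.07 × 10.19 = 21.09 MΩ.

R2 ≈ 21.1 MΩ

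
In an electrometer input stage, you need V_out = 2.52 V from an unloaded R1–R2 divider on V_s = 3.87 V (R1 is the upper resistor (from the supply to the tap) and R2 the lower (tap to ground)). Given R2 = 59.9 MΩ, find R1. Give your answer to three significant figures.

The divider ratio is R2/(R1+R2) = 2.52/3.87 = 0.6512.
So R1 = R2 · (V_s/V_out − 1) = 59.9 × (3.87/2.52 − 1) = 59.9 × 0.5357 = 32.09 MΩ.

R1 ≈ 32.1 MΩ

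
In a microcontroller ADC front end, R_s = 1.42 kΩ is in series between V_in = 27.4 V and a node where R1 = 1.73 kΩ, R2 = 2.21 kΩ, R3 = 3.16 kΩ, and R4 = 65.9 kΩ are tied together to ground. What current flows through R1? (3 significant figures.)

I ≈ 5.40 mA

Equivalent of the parallel group: R_p = 0.7341 kΩ.
V_A = 27.4 × 0.7341/2.154 = 9.338 V.
Branch current I = V_A/R1 = 9.338/1.73 = 5.398 mA.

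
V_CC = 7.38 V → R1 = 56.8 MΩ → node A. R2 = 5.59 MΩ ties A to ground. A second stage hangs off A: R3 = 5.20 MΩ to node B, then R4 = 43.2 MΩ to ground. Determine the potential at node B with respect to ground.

The second stage (R3 + R4 = 48.40 MΩ) loads node A in parallel with R2.
Effective lower resistance at A: R2 ‖ 48.40 = 5.011 MΩ.
So V_A = 7.38 × 0.08107 = 0.5983 V.
Stage 2 is unloaded, so V_B = V_A · R4/(R3+R4) = 0.5983 × 43.2/48.40 = 0.5340 V.

V_B ≈ 0.534 V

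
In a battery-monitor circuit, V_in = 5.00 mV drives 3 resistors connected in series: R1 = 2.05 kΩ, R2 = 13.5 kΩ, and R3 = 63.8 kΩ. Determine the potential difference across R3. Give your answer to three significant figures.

V ≈ 4.02 mV

ΣR = 2.05 + 13.5 + 63.8 = 79.35 kΩ.
By the voltage-divider rule, V = 5.00 × 63.80/79.35 = 4.020 mV.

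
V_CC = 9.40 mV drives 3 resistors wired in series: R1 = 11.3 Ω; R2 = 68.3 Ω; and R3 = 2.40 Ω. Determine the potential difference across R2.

V ≈ 7.83 mV

ΣR = 11.3 + 68.3 + 2.40 = 82.00 Ω.
By the voltage-divider rule, V = 9.40 × 68.30/82.00 = 7.830 mV.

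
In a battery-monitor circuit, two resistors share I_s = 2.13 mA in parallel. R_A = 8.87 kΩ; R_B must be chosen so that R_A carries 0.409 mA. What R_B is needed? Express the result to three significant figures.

In a two-way split, I_A/I_s = R_B/(R_A + R_B).
0.409/2.13 = R_B/(R_A + R_B) → R_B = R_A · (0.1920)/(1 − 0.1920) = 8.87 × 0.2377 = 2.108 kΩ.

R_B ≈ 2.11 kΩ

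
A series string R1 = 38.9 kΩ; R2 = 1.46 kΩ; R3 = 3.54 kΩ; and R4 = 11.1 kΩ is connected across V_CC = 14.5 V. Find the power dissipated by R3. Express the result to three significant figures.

P ≈ 0.246 mW

Series current I = V_CC/ΣR = 14.5/55.00 = 0.2636 mA.
V(R3) = I·R = 0.9333 V; P = V·I = 0.9333 × 0.2636 = 0.2460 mW.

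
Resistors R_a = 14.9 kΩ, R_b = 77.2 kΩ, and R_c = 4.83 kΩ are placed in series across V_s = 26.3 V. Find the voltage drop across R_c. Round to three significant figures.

V ≈ 1.31 V

Series total: ΣR = 14.9 + 77.2 + 4.83 = 96.93 kΩ.
By the voltage-divider rule, V = 26.3 × 4.830/96.93 = 1.311 V.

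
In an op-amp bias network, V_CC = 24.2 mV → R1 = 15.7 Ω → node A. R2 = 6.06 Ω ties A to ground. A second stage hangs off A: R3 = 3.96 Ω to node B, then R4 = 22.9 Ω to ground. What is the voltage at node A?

V_A ≈ 5.80 mV

The second stage (R3 + R4 = 26.86 Ω) loads node A in parallel with R2.
R2 ‖ (R3+R4) = 4.944 Ω.
So V_A = 24.2 × 0.2395 = 5.796 mV.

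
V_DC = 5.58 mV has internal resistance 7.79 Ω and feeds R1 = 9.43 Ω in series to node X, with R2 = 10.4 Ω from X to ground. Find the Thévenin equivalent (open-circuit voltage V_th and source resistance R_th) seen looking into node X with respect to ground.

R1' = 7.79 + 9.43 = 17.22 Ω (source resistance + R1).
With X open, the divider is unloaded: V_th = 5.58 × 10.4/27.62 = 2.101 mV.
Looking into X with the source shorted: R_th = R1'·R2/(R1'+R2) = 17.22 × 10.4/27.62 = 6.484 Ω.

V_th ≈ 2.10 mV, R_th ≈ 6.48 Ω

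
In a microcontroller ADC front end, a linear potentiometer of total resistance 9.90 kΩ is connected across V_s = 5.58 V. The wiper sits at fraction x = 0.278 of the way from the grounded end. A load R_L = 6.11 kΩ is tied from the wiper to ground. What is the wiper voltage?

Split the track: R_lower = x·R_p = 2.752 kΩ, R_upper = (1−x)·R_p = 7.148 kΩ.
(x·R_p) ‖ R_L = 1.897 kΩ.
Then V_out = V_s · 1.897/(7.148 + 1.897) = 1.171 V.

V_out ≈ 1.17 V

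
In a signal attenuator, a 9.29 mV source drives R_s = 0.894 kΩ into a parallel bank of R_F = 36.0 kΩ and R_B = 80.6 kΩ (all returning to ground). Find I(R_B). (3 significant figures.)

I ≈ 0.111 µA

Parallel bank: R_p = 1/(1/36.0 + 1/80.6) = 24.89 kΩ.
Node voltage V_A = V_supply · R_p/(R_s + R_p) = 9.29 × 0.9653 = 8.968 mV.
Branch current I = V_A/R_B = 8.968/80.6 = 0.1113 µA.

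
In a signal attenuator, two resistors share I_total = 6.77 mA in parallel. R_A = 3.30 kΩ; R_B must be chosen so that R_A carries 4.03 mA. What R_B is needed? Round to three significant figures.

R_B ≈ 4.85 kΩ

The fraction through R_A equals R_B/(R_A+R_B).
With f = 0.5953, R_B = R_A · f/(1−f) = 3.30 × 1.471 = 4.854 kΩ.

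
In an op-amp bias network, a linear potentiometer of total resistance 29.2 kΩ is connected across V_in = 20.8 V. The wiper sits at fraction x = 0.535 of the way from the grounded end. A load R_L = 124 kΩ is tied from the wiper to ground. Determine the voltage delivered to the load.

The pot divides into 13.58 kΩ above the wiper and 15.62 kΩ below.
(x·R_p) ‖ R_L = 13.87 kΩ.
V_out = 20.8 × 13.87/(13.58 + 13.87) = 10.51 V.

V_out ≈ 10.5 V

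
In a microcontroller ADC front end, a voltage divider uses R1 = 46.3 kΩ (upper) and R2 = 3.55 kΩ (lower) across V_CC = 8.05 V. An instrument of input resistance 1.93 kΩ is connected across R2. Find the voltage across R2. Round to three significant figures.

The load sits in parallel with R2, giving an effective lower resistance R2' = R2·R_L/(R2+R_L) = 1.250 kΩ.
Voltage divider with the loaded lower leg: V_out = 8.05 × 1.250/(46.3 + 1.250) = 8.05 × 0.02629 = 0.2117 V.

V_out ≈ 0.212 V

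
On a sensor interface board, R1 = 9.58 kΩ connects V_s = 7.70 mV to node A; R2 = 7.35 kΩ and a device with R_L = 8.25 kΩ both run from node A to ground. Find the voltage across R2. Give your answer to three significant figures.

The load sits in parallel with R2, giving an effective lower resistance R2' = R2·R_L/(R2+R_L) = 3.887 kΩ.
Voltage divider with the loaded lower leg: V_out = 7.70 × 3.887/(9.58 + 3.887) = 7.70 × 0.2886 = 2.222 mV.
(Unloaded it would be 3.34 mV; the load pulls it down.)

V_out ≈ 2.22 mV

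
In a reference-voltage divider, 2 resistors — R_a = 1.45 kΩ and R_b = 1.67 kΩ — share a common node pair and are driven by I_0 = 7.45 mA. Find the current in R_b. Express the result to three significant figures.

With just two branches, the current splits inversely with resistance.
So I = 7.45 × 1.45/3.120 = 3.462 mA.

I ≈ 3.46 mA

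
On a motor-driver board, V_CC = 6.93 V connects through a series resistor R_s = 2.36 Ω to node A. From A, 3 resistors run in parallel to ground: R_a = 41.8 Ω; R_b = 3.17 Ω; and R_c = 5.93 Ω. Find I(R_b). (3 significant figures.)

I ≈ 0.994 A

Equivalent of the parallel group: R_p = 1.968 Ω.
V_A = 6.93 × 1.968/4.328 = 3.152 V.
I(R_b) = V_A / R_b = 3.152/3.17 = 0.9942 A.
(Equivalently: I_total = 1.601 A, then current-divider fraction G_k/ΣG = 0.6210.)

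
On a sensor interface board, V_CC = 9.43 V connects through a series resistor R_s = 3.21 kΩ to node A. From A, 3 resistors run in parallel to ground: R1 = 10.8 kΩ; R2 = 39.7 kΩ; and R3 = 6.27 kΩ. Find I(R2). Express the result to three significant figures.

Equivalent of the parallel group: R_p = 3.607 kΩ.
V_A = 9.43 × 3.607/6.817 = 4.989 V.
Branch current I = V_A/R2 = 4.989/39.7 = 0.1257 mA.

I ≈ 0.126 mA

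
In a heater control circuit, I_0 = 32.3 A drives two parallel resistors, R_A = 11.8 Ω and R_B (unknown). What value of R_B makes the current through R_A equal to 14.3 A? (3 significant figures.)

Two-branch current divider: I_A = I_0 · R_B/(R_A + R_B).
With f = 0.4427, R_B = R_A · f/(1−f) = 11.8 × 0.7944 = 9.374 Ω.

R_B ≈ 9.37 Ω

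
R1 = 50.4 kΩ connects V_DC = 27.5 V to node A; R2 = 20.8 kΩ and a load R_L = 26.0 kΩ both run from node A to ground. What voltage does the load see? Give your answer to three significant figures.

V_out ≈ 5.13 V

R2 ‖ R_L = (20.8 × 26.0)/(20.8 + 26.0) = 11.56 kΩ.
Voltage divider with the loaded lower leg: V_out = 27.5 × 11.56/(50.4 + 11.56) = 27.5 × 0.1865 = 5.129 V.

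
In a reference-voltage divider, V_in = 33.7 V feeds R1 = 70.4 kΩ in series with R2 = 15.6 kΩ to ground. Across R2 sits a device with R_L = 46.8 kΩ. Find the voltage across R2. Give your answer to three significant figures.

V_out ≈ 4.80 V

The load sits in parallel with R2, giving an effective lower resistance R2' = R2·R_L/(R2+R_L) = 11.70 kΩ.
Now apply the divider: V_out = 33.7 × 0.1425 = 4.803 V.
(Unloaded it would be 6.11 V; the load pulls it down.)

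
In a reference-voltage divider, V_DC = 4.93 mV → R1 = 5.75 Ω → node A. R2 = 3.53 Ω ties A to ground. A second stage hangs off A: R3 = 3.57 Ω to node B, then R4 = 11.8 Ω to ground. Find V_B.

Looking into the second stage from A: R3 + R4 = 15.37 Ω appears in parallel with R2.
R2 ‖ (R3+R4) = 2.871 Ω.
First divider: V_A = V_DC · 2.871/(5.75 + 2.871) = 1.642 mV.
V_B = V_A × 0.7677 = 1.260 mV.

V_B ≈ 1.26 mV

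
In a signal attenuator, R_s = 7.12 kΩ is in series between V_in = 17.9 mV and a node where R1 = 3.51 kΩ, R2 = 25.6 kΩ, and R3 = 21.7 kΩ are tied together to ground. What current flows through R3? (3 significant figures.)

I ≈ 0.227 µA

Parallel bank: R_p = 1/(1/3.51 + 1/25.6 + 1/21.7) = 2.702 kΩ.
Node voltage V_A = V_in · R_p/(R_s + R_p) = 17.9 × 0.2751 = 4.925 mV.
I(R3) = V_A / R3 = 4.925/21.7 = 0.2269 µA.
(Equivalently: I_total = 1.822 µA, then current-divider fraction G_k/ΣG = 0.1245.)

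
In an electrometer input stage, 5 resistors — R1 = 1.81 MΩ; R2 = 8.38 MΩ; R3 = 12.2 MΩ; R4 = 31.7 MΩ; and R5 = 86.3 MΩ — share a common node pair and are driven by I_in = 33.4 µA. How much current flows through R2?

I ≈ 5.00 µA

Conductances: ΣG = 1/1.81 + 1/8.38 + 1/12.2 + 1/31.7 + 1/86.3 = 0.7969 (1/MΩ).
By the current-divider rule, I = I_in · G_k/ΣG = 33.4 × 0.1497 = 5.001 µA.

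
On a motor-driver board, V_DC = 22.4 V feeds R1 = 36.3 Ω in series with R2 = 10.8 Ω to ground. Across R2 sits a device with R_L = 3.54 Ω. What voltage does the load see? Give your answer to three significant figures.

V_out ≈ 1.53 V

First combine the lower leg with the load: R2 ‖ R_L = 2.666 Ω.
Voltage divider with the loaded lower leg: V_out = 22.4 × 2.666/(36.3 + 2.666) = 22.4 × 0.06842 = 1.533 V.
(Unloaded it would be 5.14 V; the load pulls it down.)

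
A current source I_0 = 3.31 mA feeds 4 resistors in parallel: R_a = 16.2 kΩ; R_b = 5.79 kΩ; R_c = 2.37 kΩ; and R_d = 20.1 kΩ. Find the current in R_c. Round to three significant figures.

I ≈ 1.98 mA

Conductances: ΣG = 1/16.2 + 1/5.79 + 1/2.37 + 1/20.1 = 0.7061 (1/kΩ).
Current divider: I(R_c) = I_0 · G_k/ΣG = 3.31 × (0.4219/0.7061) = 3.31 × 0.5975 = 1.978 mA.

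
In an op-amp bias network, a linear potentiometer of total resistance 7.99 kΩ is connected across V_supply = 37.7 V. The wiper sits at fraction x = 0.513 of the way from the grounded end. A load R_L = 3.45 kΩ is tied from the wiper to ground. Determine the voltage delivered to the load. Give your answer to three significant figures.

Split the track: R_lower = x·R_p = 4.099 kΩ, R_upper = (1−x)·R_p = 3.891 kΩ.
R_L loads the lower segment: effective lower R = 1.873 kΩ.
V_out = 37.7 × 1.873/(3.891 + 1.873) = 12.25 V.

V_out ≈ 12.3 V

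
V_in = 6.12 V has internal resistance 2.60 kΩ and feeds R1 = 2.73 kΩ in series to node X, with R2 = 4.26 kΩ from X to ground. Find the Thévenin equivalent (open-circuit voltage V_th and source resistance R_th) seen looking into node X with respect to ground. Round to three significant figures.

V_th ≈ 2.72 V, R_th ≈ 2.37 kΩ

R1' = 2.60 + 2.73 = 5.330 kΩ (source resistance + R1).
V_th is the unloaded tap voltage: V_in · R2/(R1'+R2) = 6.12 × 0.4442 = 2.719 V.
Zeroing V_in shorts the top of R1' to ground, so R_th = R1' ‖ R2 = 2.368 kΩ.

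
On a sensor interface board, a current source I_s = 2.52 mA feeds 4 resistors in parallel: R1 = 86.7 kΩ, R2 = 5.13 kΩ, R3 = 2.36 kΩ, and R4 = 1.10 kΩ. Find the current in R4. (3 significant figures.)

Conductances: ΣG = 1/86.7 + 1/5.13 + 1/2.36 + 1/1.10 = 1.539 (1/kΩ).
R4 takes the fraction G_k/ΣG = 0.9091/1.539 = 0.5906, so I = 2.52 × 0.5906 = 1.488 mA.

I ≈ 1.49 mA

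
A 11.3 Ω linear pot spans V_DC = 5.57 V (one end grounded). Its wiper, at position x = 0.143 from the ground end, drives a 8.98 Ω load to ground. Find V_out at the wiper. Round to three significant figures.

V_out ≈ 0.690 V

The pot divides into 9.684 Ω above the wiper and 1.616 Ω below.
(x·R_p) ‖ R_L = 1.369 Ω.
V_out = 5.57 × 1.369/(9.684 + 1.369) = 0.6901 V.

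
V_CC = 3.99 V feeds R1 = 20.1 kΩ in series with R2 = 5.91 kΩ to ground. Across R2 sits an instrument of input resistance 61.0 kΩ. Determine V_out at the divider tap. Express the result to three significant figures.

R2 ‖ R_L = (5.91 × 61.0)/(5.91 + 61.0) = 5.388 kΩ.
Voltage divider with the loaded lower leg: V_out = 3.99 × 5.388/(20.1 + 5.388) = 3.99 × 0.2114 = 0.8435 V.

V_out ≈ 0.843 V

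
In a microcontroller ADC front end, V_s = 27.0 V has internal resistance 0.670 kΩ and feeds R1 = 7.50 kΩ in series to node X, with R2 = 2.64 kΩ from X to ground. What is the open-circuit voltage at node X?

R1' = 0.670 + 7.50 = 8.170 kΩ (source resistance + R1).
V_th is the unloaded tap voltage: V_s · R2/(R1'+R2) = 27.0 × 0.2442 = 6.594 V.

V_th ≈ 6.59 V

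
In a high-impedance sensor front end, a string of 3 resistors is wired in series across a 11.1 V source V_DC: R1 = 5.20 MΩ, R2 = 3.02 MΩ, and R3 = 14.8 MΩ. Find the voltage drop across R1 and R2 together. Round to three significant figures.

V ≈ 3.96 V

Series total: ΣR = 5.20 + 3.02 + 14.8 = 23.02 MΩ.
R_{R1..R2} = 5.20 + 3.02 = 8.220 MΩ.
By the voltage-divider rule, V = 11.1 × 8.220/23.02 = 3.964 V.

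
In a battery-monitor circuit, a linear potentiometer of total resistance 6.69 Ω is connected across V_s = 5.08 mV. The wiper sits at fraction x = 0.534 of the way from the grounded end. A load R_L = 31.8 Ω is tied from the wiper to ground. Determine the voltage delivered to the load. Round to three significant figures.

Lower segment x·R_p = 3.572 Ω; upper segment (1−x)·R_p = 3.118 Ω.
Lower segment in parallel with the load: 3.572 ‖ 31.8 = 3.212 Ω.
Then V_out = V_s · 3.212/(3.118 + 3.212) = 2.578 mV.
(Unloaded: V_out = x·V_s = 2.71 mV.)

V_out ≈ 2.58 mV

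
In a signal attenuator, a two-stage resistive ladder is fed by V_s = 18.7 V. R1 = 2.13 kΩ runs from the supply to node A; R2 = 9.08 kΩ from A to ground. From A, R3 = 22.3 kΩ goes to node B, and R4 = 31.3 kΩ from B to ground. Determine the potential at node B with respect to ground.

The second stage (R3 + R4 = 53.60 kΩ) loads node A in parallel with R2.
Effective lower resistance at A: R2 ‖ 53.60 = 7.765 kΩ.
First divider: V_A = V_s · 7.765/(2.13 + 7.765) = 14.67 V.
V_B = V_A × 0.5840 = 8.569 V.

V_B ≈ 8.57 V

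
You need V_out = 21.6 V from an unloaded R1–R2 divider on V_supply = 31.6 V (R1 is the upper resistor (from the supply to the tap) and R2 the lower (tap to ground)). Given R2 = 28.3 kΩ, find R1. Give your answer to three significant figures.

V_out/V_supply = R2/(R1+R2) = 0.6835.
Rearranging, R1 = R2·(1−k)/k = 28.3 × 0.4630 = 13.10 kΩ.

R1 ≈ 13.1 kΩ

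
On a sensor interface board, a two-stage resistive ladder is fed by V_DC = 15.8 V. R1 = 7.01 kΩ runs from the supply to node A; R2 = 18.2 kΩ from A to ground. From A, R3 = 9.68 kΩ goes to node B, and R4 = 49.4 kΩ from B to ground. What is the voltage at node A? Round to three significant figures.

The second stage (R3 + R4 = 59.08 kΩ) loads node A in parallel with R2.
Effective lower resistance at A: R2 ‖ 59.08 = 13.91 kΩ.
V_A = 15.8 × 13.91/(7.01 + 13.91) = 10.51 V.

V_A ≈ 10.5 V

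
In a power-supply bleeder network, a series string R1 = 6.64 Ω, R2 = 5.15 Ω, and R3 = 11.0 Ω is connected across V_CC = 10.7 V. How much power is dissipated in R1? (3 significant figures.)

The common current is I = 10.7/22.79 = 0.4695 A.
P(R1) = I²·R1 = (0.4695)² × 6.64 = 1.464 W.

P ≈ 1.46 W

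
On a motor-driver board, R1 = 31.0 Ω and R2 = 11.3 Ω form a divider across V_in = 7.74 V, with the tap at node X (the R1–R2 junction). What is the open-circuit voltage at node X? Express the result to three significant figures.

V_th ≈ 2.07 V

Open-circuit (no load on X): V_th = V_in · R2/(R1 + R2) = 7.74 × 11.3/(31.00 + 11.3) = 2.068 V.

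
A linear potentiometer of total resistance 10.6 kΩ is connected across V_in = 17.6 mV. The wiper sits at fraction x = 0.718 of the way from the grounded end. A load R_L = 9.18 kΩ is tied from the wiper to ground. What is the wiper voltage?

V_out ≈ 10.2 mV

Lower segment x·R_p = 7.611 kΩ; upper segment (1−x)·R_p = 2.989 kΩ.
(x·R_p) ‖ R_L = 4.161 kΩ.
Loaded-divider output: V_out = 17.6 × 0.5819 = 10.24 mV.
(Unloaded: V_out = x·V_in = 12.6 mV.)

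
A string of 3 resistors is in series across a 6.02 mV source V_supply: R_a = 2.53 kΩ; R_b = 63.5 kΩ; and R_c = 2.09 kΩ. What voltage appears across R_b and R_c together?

ΣR = 2.53 + 63.5 + 2.09 = 68.12 kΩ.
R_{R_b..R_c} = 63.5 + 2.09 = 65.59 kΩ.
By the voltage-divider rule, V = 6.02 × 65.59/68.12 = 5.796 mV.

V ≈ 5.80 mV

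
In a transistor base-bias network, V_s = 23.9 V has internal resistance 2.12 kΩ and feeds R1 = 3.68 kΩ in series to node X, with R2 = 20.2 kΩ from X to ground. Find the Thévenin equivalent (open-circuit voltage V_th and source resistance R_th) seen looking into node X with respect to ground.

V_th ≈ 18.6 V, R_th ≈ 4.51 kΩ

R1' = 2.12 + 3.68 = 5.800 kΩ (source resistance + R1).
With X open, the divider is unloaded: V_th = 23.9 × 20.2/26.00 = 18.57 V.
With V_s suppressed (replaced by a short), R_th = R1' ‖ R2 = (5.800 × 20.2)/(5.800 + 20.2) = 4.506 kΩ.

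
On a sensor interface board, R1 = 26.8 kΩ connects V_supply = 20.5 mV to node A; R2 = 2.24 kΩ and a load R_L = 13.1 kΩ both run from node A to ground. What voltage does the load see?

The load sits in parallel with R2, giving an effective lower resistance R2' = R2·R_L/(R2+R_L) = 1.913 kΩ.
Voltage divider with the loaded lower leg: V_out = 20.5 × 1.913/(26.8 + 1.913) = 20.5 × 0.06662 = 1.366 mV.

V_out ≈ 1.37 mV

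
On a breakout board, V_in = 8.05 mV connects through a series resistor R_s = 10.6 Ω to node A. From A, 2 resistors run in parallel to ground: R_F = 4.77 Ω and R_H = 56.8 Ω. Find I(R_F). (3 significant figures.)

I ≈ 0.495 mA

Parallel bank: R_p = 1/(1/4.77 + 1/56.8) = 4.400 Ω.
V_A by voltage divider: V_A = 8.05 × 4.400/(10.6 + 4.400) = 2.362 mV.
Branch current I = V_A/R_F = 2.362/4.77 = 0.4951 mA.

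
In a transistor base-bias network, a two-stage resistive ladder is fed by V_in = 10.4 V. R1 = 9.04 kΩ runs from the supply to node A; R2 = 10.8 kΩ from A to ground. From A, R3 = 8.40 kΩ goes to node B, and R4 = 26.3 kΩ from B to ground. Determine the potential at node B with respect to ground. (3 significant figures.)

Node A sees R2 in parallel with the series input of stage 2, R3 + R4 = 34.70 kΩ.
R2 ‖ (R3+R4) = 8.236 kΩ.
So V_A = 10.4 × 0.4767 = 4.958 V.
V_B = V_A × 0.7579 = 3.758 V.

V_B ≈ 3.76 V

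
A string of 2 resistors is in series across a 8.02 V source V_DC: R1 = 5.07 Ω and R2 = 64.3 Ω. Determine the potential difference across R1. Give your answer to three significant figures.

Series total: ΣR = 5.07 + 64.3 = 69.37 Ω.
By the voltage-divider rule, V = 8.02 × 5.070/69.37 = 0.5862 V.

V ≈ 0.586 V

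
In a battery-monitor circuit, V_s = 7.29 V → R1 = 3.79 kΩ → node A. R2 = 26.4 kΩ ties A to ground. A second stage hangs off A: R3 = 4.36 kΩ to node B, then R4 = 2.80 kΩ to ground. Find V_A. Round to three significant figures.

V_A ≈ 4.36 V

Looking into the second stage from A: R3 + R4 = 7.160 kΩ appears in parallel with R2.
Effective lower resistance at A: R2 ‖ 7.160 = 5.632 kΩ.
V_A = 7.29 × 5.632/(3.79 + 5.632) = 4.358 V.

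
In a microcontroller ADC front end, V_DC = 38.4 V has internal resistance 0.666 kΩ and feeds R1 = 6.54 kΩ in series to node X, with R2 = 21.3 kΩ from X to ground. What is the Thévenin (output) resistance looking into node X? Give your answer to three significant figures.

R1' = 0.666 + 6.54 = 7.206 kΩ (source resistance + R1).
Looking into X with the source shorted: R_th = R1'·R2/(R1'+R2) = 7.206 × 21.3/28.51 = 5.384 kΩ.

R_th ≈ 5.38 kΩ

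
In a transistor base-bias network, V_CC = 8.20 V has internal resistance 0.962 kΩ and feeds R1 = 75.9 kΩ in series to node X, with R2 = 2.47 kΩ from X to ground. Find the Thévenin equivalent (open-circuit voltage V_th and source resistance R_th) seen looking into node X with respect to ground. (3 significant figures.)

R1' = 0.962 + 75.9 = 76.86 kΩ (source resistance + R1).
With X open, the divider is unloaded: V_th = 8.20 × 2.47/79.33 = 0.2553 V.
Looking into X with the source shorted: R_th = R1'·R2/(R1'+R2) = 76.86 × 2.47/79.33 = 2.393 kΩ.

V_th ≈ 0.255 V, R_th ≈ 2.39 kΩ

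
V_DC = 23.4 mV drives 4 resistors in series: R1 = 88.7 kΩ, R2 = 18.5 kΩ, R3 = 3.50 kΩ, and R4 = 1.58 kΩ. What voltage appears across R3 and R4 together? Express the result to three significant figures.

V ≈ 1.06 mV

Total series resistance ΣR = 88.7 + 18.5 + 3.50 + 1.58 = 112.3 kΩ.
R_{R3..R4} = 3.50 + 1.58 = 5.080 kΩ.
By the voltage-divider rule, V = 23.4 × 5.080/112.3 = 1.059 mV.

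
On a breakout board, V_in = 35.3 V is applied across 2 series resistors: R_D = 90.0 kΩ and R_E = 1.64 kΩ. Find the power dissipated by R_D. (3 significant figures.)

P ≈ 13.4 mW

Series current I = V_in/ΣR = 35.3/91.64 = 0.3852 mA.
P = I²R = 0.1484 × 90.0 = 13.35 mW.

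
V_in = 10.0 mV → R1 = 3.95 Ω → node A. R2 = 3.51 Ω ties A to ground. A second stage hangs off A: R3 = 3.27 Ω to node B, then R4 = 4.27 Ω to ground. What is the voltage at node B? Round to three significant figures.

Node A sees R2 in parallel with the series input of stage 2, R3 + R4 = 7.540 Ω.
Effective lower resistance at A: R2 ‖ 7.540 = 2.395 Ω.
V_A = 10.0 × 2.395/(3.95 + 2.395) = 3.775 mV.
V_B = V_A × 0.5663 = 2.138 mV.

V_B ≈ 2.14 mV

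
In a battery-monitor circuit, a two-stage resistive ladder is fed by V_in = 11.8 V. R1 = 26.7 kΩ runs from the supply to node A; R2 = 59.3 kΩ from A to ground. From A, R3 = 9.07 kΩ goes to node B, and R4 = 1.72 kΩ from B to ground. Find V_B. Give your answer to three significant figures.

V_B ≈ 0.479 V

Looking into the second stage from A: R3 + R4 = 10.79 kΩ appears in parallel with R2.
Effective lower resistance at A: R2 ‖ 10.79 = 9.129 kΩ.
So V_A = 11.8 × 0.2548 = 3.007 V.
V_B = V_A × 0.1594 = 0.4793 V.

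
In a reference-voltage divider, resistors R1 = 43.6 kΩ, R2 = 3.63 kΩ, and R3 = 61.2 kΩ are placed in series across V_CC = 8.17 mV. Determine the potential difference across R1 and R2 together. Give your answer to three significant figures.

V ≈ 3.56 mV

ΣR = 43.6 + 3.63 + 61.2 = 108.4 kΩ.
R_{R1..R2} = 43.6 + 3.63 = 47.23 kΩ.
V = V_CC · R/ΣR = 8.17 × 0.4356 = 3.559 mV.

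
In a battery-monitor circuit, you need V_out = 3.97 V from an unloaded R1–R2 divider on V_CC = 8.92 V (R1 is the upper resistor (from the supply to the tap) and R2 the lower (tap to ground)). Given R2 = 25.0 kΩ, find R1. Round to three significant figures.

The divider ratio is R2/(R1+R2) = 3.97/8.92 = 0.4451.
Rearranging, R1 = R2·(1−k)/k = 25.0 × 1.247 = 31.17 kΩ.

R1 ≈ 31.2 kΩ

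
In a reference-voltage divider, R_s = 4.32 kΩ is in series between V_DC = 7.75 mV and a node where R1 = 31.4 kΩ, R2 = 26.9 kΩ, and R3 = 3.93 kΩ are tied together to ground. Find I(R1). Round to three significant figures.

Parallel bank: R_p = 1/(1/31.4 + 1/26.9 + 1/3.93) = 3.091 kΩ.
V_A = 7.75 × 3.091/7.411 = 3.233 mV.
I(R1) = V_A / R1 = 3.233/31.4 = 0.1030 µA.
(Equivalently: I_total = 1.046 µA, then current-divider fraction G_k/ΣG = 0.09845.)

I ≈ 0.103 µA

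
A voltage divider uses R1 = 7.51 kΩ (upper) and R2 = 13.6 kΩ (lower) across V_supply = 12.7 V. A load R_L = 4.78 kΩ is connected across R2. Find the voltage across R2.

The load sits in parallel with R2, giving an effective lower resistance R2' = R2·R_L/(R2+R_L) = 3.537 kΩ.
Voltage divider with the loaded lower leg: V_out = 12.7 × 3.537/(7.51 + 3.537) = 12.7 × 0.3202 = 4.066 V.

V_out ≈ 4.07 V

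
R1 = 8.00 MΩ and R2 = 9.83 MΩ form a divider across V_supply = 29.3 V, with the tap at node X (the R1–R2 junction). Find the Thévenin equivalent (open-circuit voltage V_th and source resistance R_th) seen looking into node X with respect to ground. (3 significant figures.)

V_th ≈ 16.2 V, R_th ≈ 4.41 MΩ

Open-circuit (no load on X): V_th = V_supply · R2/(R1 + R2) = 29.3 × 9.83/(8.000 + 9.83) = 16.15 V.
Zeroing V_supply shorts the top of R1 to ground, so R_th = R1 ‖ R2 = 4.411 MΩ.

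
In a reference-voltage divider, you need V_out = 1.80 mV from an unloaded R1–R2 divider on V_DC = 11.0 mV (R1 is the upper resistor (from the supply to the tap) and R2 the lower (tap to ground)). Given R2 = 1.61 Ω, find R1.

R1 ≈ 8.23 Ω

The divider ratio is R2/(R1+R2) = 1.80/11.0 = 0.1636.
R1 = R2·(1/k − 1) = 1.61 × 5.111 = 8.229 Ω.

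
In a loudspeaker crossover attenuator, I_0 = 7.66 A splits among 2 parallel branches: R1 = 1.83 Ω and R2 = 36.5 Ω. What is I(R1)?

For two parallel branches, I_k = I_0 · (other R)/(sum of R).
I(R1) = 7.66 × 36.5/(1.83 + 36.5) = 7.66 × 0.9523 = 7.294 A.

I ≈ 7.29 A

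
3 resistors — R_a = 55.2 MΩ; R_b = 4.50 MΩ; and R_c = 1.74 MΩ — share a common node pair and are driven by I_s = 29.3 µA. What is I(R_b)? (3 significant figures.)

I ≈ 7.99 µA

ΣG = 1/55.2 + 1/4.50 + 1/1.74 = 0.8151.
By the current-divider rule, I = I_s · G_k/ΣG = 29.3 × 0.2726 = 7.989 µA.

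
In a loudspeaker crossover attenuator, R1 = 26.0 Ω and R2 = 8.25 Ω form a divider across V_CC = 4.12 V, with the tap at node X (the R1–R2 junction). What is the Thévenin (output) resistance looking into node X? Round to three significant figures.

R_th ≈ 6.26 Ω

With V_CC suppressed (replaced by a short), R_th = R1 ‖ R2 = (26.00 × 8.25)/(26.00 + 8.25) = 6.263 Ω.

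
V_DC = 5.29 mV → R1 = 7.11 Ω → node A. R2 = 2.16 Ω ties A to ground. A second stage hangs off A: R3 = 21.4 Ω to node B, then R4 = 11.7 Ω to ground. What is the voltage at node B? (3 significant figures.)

The second stage (R3 + R4 = 33.10 Ω) loads node A in parallel with R2.
R2 ‖ (R3+R4) = 2.028 Ω.
So V_A = 5.29 × 0.2219 = 1.174 mV.
V_B = V_A × 0.3535 = 0.4149 mV.

V_B ≈ 0.415 mV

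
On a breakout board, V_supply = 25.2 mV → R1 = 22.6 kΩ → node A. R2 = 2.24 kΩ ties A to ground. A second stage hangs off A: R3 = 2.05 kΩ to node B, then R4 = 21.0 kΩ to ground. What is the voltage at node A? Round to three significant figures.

V_A ≈ 2.09 mV

Node A sees R2 in parallel with the series input of stage 2, R3 + R4 = 23.05 kΩ.
Effective lower resistance at A: R2 ‖ 23.05 = 2.042 kΩ.
First divider: V_A = V_supply · 2.042/(22.6 + 2.042) = 2.088 mV.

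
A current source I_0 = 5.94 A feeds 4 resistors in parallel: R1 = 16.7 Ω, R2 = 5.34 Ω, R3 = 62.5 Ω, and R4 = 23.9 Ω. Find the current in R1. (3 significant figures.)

ΣG = 1/16.7 + 1/5.34 + 1/62.5 + 1/23.9 = 0.3050.
Current divider: I(R1) = I_0 · G_k/ΣG = 5.94 × (0.05988/0.3050) = 5.94 × 0.1963 = 1.166 A.

I ≈ 1.17 A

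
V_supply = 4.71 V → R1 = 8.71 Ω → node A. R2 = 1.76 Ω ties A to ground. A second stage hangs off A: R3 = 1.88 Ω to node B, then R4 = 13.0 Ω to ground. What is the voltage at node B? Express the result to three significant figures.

The second stage (R3 + R4 = 14.88 Ω) loads node A in parallel with R2.
Effective lower resistance at A: R2 ‖ 14.88 = 1.574 Ω.
V_A = 4.71 × 1.574/(8.71 + 1.574) = 0.7208 V.
Then the unloaded second divider: V_B = V_A × R4/(R3+R4) = 0.7208 × 0.8737 = 0.6297 V.

V_B ≈ 0.630 V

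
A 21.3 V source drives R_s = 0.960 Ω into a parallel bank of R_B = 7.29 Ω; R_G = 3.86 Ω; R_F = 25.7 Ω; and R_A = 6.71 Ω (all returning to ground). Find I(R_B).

Combine the parallel branches: R_p = (1/7.29 + 1/3.86 + 1/25.7 + 1/6.71)⁻¹ = 1.712 Ω.
V_A = 21.3 × 1.712/2.672 = 13.65 V.
I(R_B) = V_A / R_B = 13.65/7.29 = 1.872 A.

I ≈ 1.87 A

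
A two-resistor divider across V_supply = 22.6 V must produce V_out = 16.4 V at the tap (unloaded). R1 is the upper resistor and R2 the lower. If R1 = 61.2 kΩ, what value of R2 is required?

Required fraction k = V_out/V_supply = 0.7257.
R2 = R1 · 0.7257/(1 − 0.7257) = 161.9 kΩ.

R2 ≈ 162 kΩ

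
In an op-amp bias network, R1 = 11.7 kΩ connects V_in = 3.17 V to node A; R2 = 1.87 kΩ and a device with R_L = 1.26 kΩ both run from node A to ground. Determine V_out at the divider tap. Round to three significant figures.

First combine the lower leg with the load: R2 ‖ R_L = 0.7528 kΩ.
Now apply the divider: V_out = 3.17 × 0.06045 = 0.1916 V.

V_out ≈ 0.192 V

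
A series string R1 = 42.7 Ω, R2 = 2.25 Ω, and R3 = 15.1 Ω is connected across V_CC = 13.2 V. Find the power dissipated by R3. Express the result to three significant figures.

P ≈ 0.730 W

The common current is I = 13.2/60.05 = 0.2198 A.
P = I²R = 0.04832 × 15.1 = 0.7296 W.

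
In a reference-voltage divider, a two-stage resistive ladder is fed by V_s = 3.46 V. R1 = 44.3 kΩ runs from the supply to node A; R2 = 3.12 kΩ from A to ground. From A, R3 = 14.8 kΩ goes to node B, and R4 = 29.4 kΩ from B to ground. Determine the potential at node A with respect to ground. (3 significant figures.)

V_A ≈ 0.214 V

The second stage (R3 + R4 = 44.20 kΩ) loads node A in parallel with R2.
R2 ‖ (R3+R4) = 2.914 kΩ.
First divider: V_A = V_s · 2.914/(44.3 + 2.914) = 0.2136 V.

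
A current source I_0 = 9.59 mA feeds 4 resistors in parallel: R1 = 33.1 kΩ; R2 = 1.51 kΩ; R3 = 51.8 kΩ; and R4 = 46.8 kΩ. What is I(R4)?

I ≈ 0.280 mA

Total conductance ΣG = 1/33.1 + 1/1.51 + 1/51.8 + 1/46.8 = 0.7331 (units of 1/kΩ).
Current divider: I(R4) = I_0 · G_k/ΣG = 9.59 × (0.02137/0.7331) = 9.59 × 0.02915 = 0.2795 mA.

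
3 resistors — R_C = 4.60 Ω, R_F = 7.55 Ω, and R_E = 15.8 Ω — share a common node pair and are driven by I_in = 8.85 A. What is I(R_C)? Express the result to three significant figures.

ΣG = 1/4.60 + 1/7.55 + 1/15.8 = 0.4131.
By the current-divider rule, I = I_in · G_k/ΣG = 8.85 × 0.5262 = 4.657 A.

I ≈ 4.66 A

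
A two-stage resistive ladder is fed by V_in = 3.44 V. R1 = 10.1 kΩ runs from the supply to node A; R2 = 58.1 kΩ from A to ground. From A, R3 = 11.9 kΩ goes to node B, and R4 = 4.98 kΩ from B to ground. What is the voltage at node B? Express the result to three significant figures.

V_B ≈ 0.573 V

Node A sees R2 in parallel with the series input of stage 2, R3 + R4 = 16.88 kΩ.
Effective lower resistance at A: R2 ‖ 16.88 = 13.08 kΩ.
First divider: V_A = V_in · 13.08/(10.1 + 13.08) = 1.941 V.
Then the unloaded second divider: V_B = V_A × R4/(R3+R4) = 1.941 × 0.2950 = 0.5727 V.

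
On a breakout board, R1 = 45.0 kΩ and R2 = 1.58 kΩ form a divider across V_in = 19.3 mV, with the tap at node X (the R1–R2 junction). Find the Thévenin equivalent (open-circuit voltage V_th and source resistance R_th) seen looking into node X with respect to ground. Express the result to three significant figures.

V_th is the unloaded tap voltage: V_in · R2/(R1+R2) = 19.3 × 0.03392 = 0.6547 mV.
Looking into X with the source shorted: R_th = R1·R2/(R1+R2) = 45.00 × 1.58/46.58 = 1.526 kΩ.

V_th ≈ 0.655 mV, R_th ≈ 1.53 kΩ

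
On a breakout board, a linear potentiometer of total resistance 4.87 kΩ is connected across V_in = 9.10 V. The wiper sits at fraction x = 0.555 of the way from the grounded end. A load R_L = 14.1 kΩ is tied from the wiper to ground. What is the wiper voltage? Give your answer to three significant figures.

V_out ≈ 4.65 V

The pot divides into 2.167 kΩ above the wiper and 2.703 kΩ below.
Lower segment in parallel with the load: 2.703 ‖ 14.1 = 2.268 kΩ.
Then V_out = V_in · 2.268/(2.167 + 2.268) = 4.654 V.
(Unloaded: V_out = x·V_in = 5.05 V.)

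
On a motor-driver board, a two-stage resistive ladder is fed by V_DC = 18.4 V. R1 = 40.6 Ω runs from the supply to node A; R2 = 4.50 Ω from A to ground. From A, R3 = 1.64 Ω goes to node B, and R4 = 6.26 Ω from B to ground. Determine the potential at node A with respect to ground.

The second stage (R3 + R4 = 7.900 Ω) loads node A in parallel with R2.
Effective lower resistance at A: R2 ‖ 7.900 = 2.867 Ω.
So V_A = 18.4 × 0.06596 = 1.214 V.

V_A ≈ 1.21 V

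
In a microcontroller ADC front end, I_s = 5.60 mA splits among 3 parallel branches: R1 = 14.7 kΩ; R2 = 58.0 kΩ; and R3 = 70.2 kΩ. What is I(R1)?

Conductances: ΣG = 1/14.7 + 1/58.0 + 1/70.2 = 0.09951 (1/kΩ).
R1 takes the fraction G_k/ΣG = 0.06803/0.09951 = 0.6836, so I = 5.60 × 0.6836 = 3.828 mA.

I ≈ 3.83 mA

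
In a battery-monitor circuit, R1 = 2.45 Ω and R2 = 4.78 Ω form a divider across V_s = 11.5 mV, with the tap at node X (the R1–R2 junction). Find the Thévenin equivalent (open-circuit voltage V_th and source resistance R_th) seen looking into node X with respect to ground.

Open-circuit (no load on X): V_th = V_s · R2/(R1 + R2) = 11.5 × 4.78/(2.450 + 4.78) = 7.603 mV.
Looking into X with the source shorted: R_th = R1·R2/(R1+R2) = 2.450 × 4.78/7.230 = 1.620 Ω.

V_th ≈ 7.60 mV, R_th ≈ 1.62 Ω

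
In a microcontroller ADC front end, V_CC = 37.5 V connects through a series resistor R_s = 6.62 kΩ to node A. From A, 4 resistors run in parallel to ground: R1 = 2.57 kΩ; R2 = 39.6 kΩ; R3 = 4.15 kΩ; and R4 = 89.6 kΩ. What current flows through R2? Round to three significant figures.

Parallel bank: R_p = 1/(1/2.57 + 1/39.6 + 1/4.15 + 1/89.6) = 1.500 kΩ.
Node voltage V_A = V_CC · R_p/(R_s + R_p) = 37.5 × 0.1848 = 6.929 V.
I(R2) = V_A / R2 = 6.929/39.6 = 0.1750 mA.

I ≈ 0.175 mA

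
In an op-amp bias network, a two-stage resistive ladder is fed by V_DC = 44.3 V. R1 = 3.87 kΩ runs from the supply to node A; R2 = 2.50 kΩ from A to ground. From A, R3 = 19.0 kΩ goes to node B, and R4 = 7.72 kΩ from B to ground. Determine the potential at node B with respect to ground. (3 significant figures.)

Looking into the second stage from A: R3 + R4 = 26.72 kΩ appears in parallel with R2.
Effective lower resistance at A: R2 ‖ 26.72 = 2.286 kΩ.
V_A = 44.3 × 2.286/(3.87 + 2.286) = 16.45 V.
Then the unloaded second divider: V_B = V_A × R4/(R3+R4) = 16.45 × 0.2889 = 4.753 V.

V_B ≈ 4.75 V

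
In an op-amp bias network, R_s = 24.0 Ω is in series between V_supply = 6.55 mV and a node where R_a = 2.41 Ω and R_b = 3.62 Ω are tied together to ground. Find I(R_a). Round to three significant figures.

I ≈ 0.155 mA

Parallel bank: R_p = 1/(1/2.41 + 1/3.62) = 1.447 Ω.
V_A by voltage divider: V_A = 6.55 × 1.447/(24.0 + 1.447) = 0.3724 mV.
Branch current I = V_A/R_a = 0.3724/2.41 = 0.1545 mA.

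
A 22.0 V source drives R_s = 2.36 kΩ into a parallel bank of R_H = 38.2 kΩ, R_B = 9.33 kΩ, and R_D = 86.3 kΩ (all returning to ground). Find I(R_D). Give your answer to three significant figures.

I ≈ 0.190 mA

Equivalent of the parallel group: R_p = 6.899 kΩ.
V_A by voltage divider: V_A = 22.0 × 6.899/(2.36 + 6.899) = 16.39 V.
Branch current I = V_A/R_D = 16.39/86.3 = 0.1899 mA.
(Check via current divider: I_total = 2.376 mA; share G_k/ΣG = 0.07994 → same result.)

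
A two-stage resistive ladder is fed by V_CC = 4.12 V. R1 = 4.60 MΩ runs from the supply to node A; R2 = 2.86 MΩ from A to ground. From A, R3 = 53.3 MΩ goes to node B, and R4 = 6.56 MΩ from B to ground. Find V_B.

Node A sees R2 in parallel with the series input of stage 2, R3 + R4 = 59.86 MΩ.
R2 ‖ (R3+R4) = 2.730 MΩ.
First divider: V_A = V_CC · 2.730/(4.60 + 2.730) = 1.534 V.
Stage 2 is unloaded, so V_B = V_A · R4/(R3+R4) = 1.534 × 6.56/59.86 = 0.1681 V.

V_B ≈ 0.168 V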